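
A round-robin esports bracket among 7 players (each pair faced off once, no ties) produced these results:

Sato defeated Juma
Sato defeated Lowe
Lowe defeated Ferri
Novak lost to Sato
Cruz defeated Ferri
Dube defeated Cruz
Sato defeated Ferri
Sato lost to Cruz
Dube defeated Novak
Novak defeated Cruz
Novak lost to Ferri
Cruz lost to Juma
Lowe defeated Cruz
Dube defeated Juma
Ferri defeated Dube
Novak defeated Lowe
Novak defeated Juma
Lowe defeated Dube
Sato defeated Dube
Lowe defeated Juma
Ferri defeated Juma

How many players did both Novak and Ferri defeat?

Novak beat: Juma, Cruz, Lowe.
Ferri beat: Juma, Novak, Dube.
Both beat: Juma — 1.

1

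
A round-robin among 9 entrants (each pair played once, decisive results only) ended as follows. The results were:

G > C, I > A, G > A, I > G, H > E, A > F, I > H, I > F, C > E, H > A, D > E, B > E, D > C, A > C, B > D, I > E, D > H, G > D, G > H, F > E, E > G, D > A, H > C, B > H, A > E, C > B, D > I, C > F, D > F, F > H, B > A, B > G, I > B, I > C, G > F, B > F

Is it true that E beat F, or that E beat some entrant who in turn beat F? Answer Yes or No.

E did not beat F directly.
E beat G. Of those, G beat F.

Yes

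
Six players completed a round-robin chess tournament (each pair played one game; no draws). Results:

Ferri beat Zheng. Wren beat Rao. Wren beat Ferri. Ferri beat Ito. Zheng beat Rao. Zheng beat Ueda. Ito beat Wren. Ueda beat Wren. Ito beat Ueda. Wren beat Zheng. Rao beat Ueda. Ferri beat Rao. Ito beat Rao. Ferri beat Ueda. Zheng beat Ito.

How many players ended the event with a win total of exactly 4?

1

Win totals: Ito 3, Wren 3, Zheng 3, Ueda 1, Rao 1, Ferri 4.
Exactly 4: Ferri — 1 player.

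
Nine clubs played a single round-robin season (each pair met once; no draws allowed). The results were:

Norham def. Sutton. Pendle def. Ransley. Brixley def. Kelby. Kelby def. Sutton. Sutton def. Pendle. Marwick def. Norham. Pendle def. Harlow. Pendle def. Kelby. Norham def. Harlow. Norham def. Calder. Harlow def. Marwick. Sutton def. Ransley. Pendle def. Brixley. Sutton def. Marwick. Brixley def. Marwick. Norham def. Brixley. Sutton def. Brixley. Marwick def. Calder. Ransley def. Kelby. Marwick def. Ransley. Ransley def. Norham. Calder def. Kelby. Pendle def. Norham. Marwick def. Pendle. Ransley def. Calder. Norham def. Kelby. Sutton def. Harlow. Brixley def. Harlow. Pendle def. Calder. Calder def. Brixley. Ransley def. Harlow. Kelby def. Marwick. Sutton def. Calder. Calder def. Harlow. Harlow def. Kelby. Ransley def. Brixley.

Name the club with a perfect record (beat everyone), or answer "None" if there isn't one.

Highest win total is Sutton with 6 (out of 8 possible).
Sutton lost to Norham, Kelby, so no club went undefeated.

None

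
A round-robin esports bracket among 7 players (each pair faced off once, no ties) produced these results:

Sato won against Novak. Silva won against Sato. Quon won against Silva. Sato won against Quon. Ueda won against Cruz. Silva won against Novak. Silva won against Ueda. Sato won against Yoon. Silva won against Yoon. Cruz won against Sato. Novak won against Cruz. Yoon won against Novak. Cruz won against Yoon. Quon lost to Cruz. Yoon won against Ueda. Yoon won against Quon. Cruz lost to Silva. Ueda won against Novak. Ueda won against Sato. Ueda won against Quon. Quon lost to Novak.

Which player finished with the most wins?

Silva

Win totals: Quon 1, Cruz 3, Ueda 4, Novak 2, Yoon 3, Silva 5, Sato 3.
Silva leads with 5 wins (next highest: 4).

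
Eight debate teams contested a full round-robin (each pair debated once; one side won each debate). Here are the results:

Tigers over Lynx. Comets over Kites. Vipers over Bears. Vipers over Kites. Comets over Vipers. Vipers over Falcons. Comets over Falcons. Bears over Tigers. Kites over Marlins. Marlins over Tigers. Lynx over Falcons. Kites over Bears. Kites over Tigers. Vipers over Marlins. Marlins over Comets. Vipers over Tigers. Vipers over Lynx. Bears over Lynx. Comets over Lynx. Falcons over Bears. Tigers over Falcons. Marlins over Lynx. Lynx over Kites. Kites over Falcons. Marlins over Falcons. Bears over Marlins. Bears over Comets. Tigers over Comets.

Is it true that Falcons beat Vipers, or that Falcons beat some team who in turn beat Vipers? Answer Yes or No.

No

Falcons did not beat Vipers directly.
Falcons beat Bears, but each of them lost to Vipers. No two-step path.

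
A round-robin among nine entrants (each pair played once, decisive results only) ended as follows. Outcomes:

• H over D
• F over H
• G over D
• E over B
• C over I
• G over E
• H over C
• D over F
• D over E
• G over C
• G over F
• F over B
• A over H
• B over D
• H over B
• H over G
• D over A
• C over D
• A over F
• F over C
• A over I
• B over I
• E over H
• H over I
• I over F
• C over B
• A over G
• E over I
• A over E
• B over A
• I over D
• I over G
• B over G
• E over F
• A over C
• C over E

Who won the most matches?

Win totals: A 6, B 4, C 4, D 3, E 4, F 3, G 4, H 5, I 3.
A leads with 6 wins (next highest: 5).

A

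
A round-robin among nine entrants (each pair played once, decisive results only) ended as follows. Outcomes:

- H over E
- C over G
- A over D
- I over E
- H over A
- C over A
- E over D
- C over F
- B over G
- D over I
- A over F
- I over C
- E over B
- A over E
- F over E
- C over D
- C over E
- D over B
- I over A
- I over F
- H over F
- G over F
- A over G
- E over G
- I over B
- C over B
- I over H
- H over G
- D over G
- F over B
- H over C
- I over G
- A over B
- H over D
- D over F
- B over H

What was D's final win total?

D's results: beat B, F, G, I; lost to A, C, E, H.
That is 4 wins.

4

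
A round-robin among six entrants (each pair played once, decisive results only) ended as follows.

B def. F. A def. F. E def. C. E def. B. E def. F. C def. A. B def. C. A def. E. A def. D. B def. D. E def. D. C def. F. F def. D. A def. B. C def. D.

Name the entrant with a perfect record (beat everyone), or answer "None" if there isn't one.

None

Highest win total is E with 4 (out of 5 possible).
E lost to A, so no entrant went undefeated.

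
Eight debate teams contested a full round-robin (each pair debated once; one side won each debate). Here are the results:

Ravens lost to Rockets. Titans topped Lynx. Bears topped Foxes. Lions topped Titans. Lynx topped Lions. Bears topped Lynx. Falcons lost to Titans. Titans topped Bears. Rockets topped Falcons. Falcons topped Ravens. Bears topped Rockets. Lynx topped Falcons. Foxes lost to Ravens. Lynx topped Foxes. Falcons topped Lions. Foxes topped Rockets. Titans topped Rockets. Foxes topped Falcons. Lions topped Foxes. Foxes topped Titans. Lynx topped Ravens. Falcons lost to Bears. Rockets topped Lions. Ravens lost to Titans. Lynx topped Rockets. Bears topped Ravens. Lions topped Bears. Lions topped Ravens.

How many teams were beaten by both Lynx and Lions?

2

Lynx beat: Foxes, Rockets, Falcons, Lions, Ravens.
Lions beat: Foxes, Bears, Ravens, Titans.
Both beat: Foxes, Ravens — 2.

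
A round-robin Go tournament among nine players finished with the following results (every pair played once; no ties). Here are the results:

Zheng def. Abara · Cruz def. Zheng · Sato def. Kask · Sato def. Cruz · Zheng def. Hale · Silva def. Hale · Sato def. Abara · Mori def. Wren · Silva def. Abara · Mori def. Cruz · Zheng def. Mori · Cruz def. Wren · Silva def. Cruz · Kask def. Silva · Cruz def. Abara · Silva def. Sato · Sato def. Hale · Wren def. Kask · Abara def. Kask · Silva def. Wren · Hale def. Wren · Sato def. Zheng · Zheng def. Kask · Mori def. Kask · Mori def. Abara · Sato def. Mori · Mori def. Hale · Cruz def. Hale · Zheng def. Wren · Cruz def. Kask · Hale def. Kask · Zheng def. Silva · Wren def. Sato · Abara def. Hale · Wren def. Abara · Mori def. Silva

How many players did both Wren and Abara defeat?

Wren beat: Sato, Kask, Abara.
Abara beat: Kask, Hale.
Both beat: Kask — 1.

1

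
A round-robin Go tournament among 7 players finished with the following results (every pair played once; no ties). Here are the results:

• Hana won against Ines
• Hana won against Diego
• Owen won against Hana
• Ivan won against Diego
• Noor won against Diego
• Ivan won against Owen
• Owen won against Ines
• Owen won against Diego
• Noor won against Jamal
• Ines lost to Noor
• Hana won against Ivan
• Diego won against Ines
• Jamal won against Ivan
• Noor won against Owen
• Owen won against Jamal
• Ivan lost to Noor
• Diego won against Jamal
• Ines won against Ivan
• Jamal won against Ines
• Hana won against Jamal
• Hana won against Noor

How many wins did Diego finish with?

2

Diego's results: beat Jamal, Ines; lost to Hana, Noor, Ivan, Owen.
That is 2 wins.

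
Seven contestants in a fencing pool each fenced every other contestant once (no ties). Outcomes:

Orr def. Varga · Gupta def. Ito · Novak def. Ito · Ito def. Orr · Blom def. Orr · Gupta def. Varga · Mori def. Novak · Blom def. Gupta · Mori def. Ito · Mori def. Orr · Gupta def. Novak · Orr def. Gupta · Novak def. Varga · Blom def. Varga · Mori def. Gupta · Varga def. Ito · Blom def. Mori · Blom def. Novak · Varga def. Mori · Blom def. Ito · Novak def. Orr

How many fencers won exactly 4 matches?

1

Win totals: Blom 6, Orr 2, Novak 3, Varga 2, Gupta 3, Ito 1, Mori 4.
Exactly 4: Mori — 1 fencer.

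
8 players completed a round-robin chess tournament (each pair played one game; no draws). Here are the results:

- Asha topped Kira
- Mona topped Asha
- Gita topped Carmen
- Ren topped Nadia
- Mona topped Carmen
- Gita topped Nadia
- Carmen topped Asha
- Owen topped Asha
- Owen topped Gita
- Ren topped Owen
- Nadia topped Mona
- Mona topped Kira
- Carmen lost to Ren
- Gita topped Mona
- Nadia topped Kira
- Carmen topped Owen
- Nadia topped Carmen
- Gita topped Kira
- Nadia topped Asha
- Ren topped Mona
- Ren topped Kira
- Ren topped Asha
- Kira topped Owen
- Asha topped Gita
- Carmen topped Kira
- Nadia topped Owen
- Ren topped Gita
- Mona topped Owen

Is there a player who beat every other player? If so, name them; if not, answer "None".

Ren

Ren has 7 wins out of 7 opponents — a perfect record.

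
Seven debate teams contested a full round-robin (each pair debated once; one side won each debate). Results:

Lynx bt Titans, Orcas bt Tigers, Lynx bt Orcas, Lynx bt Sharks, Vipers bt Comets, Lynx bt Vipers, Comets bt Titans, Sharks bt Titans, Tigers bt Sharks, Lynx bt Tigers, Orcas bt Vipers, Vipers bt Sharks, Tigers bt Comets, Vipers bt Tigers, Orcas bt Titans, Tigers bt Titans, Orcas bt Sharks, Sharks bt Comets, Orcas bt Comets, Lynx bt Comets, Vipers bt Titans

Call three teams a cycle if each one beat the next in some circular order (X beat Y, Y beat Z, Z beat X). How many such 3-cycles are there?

0

Win totals: Orcas 5, Sharks 2, Lynx 6, Tigers 3, Titans 0, Comets 1, Vipers 4.
A team with w wins dominates both others in C(w,2) triples; summing gives 10 + 1 + 15 + 3 + 0 + 0 + 6 = 35 transitive triples.
Total triples C(7,3) = 35, so cyclic triples = 35 − 35 = 0.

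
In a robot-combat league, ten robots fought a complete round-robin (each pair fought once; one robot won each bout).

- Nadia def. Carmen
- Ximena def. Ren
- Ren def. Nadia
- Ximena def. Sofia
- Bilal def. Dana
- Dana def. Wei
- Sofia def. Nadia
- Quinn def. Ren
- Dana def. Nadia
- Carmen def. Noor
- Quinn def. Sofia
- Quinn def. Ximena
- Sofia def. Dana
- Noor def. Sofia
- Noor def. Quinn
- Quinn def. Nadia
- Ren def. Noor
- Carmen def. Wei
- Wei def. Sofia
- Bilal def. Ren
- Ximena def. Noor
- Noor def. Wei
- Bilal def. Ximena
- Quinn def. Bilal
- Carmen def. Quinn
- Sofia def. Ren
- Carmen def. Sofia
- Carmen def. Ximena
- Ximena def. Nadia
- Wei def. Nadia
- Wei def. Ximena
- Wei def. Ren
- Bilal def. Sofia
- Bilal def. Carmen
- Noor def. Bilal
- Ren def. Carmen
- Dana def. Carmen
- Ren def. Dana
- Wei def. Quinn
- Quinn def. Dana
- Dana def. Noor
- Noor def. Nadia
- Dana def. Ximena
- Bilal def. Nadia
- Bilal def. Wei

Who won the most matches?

Bilal

Win totals: Nadia 1, Ren 4, Quinn 6, Sofia 3, Ximena 4, Wei 5, Bilal 7, Carmen 5, Dana 5, Noor 5.
Bilal leads with 7 wins (next highest: 6).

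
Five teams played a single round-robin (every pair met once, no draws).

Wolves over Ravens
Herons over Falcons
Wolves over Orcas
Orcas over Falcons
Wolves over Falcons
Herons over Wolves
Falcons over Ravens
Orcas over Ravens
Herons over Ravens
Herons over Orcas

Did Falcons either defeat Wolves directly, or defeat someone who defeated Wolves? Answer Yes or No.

No

Falcons did not beat Wolves directly.
Falcons beat Ravens, but each of them lost to Wolves. No two-step path.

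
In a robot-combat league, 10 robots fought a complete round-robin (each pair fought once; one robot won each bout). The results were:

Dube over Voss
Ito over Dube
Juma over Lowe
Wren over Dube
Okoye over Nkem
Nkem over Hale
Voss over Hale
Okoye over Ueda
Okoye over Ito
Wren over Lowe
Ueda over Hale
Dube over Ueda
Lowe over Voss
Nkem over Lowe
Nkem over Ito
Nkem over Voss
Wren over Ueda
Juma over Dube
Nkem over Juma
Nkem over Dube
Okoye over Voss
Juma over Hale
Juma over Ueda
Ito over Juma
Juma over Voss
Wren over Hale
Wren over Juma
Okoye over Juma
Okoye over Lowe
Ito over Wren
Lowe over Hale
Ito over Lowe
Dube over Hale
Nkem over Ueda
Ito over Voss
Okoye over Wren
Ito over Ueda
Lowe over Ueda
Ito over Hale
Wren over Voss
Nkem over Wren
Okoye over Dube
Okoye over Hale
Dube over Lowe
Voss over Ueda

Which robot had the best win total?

Win totals: Voss 2, Dube 4, Nkem 8, Okoye 9, Hale 0, Ueda 1, Juma 5, Wren 6, Lowe 3, Ito 7.
Okoye leads with 9 wins (next highest: 8).

Okoye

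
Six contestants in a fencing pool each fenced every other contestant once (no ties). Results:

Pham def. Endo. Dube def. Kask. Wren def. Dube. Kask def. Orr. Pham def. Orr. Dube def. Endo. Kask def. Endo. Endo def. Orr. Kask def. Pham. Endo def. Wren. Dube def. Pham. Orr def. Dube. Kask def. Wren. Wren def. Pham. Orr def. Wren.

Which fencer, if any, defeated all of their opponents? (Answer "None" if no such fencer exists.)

Highest win total is Kask with 4 (out of 5 possible).
Kask lost to Dube, so no fencer went undefeated.

None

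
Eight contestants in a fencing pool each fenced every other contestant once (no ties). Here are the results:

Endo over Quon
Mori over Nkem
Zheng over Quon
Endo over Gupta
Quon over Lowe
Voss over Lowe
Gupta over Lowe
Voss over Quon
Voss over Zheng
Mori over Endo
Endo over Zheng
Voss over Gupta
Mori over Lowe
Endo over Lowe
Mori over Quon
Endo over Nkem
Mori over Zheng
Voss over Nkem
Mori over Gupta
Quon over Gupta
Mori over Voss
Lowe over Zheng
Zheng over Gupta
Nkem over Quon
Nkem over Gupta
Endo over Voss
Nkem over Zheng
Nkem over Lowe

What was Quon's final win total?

Quon's results: beat Lowe, Gupta; lost to Zheng, Endo, Nkem, Voss, Mori.
That is 2 wins.

2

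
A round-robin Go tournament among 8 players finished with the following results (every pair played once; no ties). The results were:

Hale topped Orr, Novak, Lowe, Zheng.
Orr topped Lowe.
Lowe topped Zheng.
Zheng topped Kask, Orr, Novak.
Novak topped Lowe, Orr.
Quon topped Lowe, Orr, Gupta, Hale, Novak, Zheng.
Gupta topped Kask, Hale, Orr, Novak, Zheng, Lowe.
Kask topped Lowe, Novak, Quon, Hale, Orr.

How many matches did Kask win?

Kask's results: beat Hale, Novak, Orr, Lowe, Quon; lost to Gupta, Zheng.
That is 5 wins.

5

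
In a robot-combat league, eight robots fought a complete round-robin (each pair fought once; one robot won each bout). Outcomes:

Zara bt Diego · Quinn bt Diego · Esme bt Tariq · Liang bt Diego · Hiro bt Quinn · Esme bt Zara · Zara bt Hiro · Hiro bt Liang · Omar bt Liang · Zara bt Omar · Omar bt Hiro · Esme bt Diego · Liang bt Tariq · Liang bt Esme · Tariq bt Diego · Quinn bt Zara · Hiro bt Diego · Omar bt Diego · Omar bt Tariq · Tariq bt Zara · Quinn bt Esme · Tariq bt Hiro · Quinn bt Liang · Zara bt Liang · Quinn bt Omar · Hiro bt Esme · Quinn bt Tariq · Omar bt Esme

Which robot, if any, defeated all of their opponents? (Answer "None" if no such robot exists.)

None

Highest win total is Quinn with 6 (out of 7 possible).
Quinn lost to Hiro, so no robot went undefeated.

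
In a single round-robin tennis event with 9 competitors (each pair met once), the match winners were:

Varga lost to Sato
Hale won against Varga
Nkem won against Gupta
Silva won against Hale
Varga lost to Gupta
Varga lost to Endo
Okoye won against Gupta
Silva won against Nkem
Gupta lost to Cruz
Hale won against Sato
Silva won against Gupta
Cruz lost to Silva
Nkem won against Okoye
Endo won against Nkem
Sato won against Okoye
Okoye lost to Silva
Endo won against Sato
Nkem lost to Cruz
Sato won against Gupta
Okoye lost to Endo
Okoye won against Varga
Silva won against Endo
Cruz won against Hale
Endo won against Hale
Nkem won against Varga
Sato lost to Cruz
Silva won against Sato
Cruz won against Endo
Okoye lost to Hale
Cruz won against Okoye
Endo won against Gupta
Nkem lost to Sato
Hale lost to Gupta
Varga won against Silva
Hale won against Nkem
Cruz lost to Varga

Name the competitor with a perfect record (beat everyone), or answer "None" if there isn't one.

Highest win total is Silva with 7 (out of 8 possible).
Silva lost to Varga, so no competitor went undefeated.

None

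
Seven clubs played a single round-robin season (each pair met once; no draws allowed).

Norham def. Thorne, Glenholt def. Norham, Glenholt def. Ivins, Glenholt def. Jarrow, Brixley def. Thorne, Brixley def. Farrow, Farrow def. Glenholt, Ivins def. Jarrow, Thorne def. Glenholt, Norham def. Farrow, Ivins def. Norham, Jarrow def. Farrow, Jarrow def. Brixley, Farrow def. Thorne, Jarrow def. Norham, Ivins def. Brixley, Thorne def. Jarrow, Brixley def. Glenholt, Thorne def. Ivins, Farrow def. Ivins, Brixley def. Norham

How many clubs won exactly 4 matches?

Win totals: Thorne 3, Jarrow 3, Farrow 3, Norham 2, Glenholt 3, Ivins 3, Brixley 4.
Exactly 4: Brixley — 1 club.

1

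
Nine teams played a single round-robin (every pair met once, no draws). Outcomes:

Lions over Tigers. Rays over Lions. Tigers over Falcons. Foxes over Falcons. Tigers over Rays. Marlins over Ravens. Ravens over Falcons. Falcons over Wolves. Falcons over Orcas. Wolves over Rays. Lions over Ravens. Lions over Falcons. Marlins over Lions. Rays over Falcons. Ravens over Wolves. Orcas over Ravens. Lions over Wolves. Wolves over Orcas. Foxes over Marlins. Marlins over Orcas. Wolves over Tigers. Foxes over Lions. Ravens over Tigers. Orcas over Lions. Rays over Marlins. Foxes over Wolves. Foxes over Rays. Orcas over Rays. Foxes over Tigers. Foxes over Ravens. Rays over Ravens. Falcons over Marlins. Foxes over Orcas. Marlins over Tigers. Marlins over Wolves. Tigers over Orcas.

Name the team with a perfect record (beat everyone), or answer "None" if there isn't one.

Foxes has 8 wins out of 8 opponents — a perfect record.

Foxes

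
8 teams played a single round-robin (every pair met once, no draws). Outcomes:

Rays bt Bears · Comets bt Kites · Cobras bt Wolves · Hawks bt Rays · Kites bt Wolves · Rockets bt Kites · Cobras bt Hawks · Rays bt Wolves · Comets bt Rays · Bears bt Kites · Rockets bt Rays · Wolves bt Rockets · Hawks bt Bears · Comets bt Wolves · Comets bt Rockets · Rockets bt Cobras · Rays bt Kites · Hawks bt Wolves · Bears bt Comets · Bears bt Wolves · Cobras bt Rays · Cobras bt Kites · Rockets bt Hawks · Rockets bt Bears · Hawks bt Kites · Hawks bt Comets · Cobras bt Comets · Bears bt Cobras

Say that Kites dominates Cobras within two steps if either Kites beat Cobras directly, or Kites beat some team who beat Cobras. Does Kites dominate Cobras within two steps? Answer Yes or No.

Kites did not beat Cobras directly.
Kites beat Wolves, but each of them lost to Cobras. No two-step path.

No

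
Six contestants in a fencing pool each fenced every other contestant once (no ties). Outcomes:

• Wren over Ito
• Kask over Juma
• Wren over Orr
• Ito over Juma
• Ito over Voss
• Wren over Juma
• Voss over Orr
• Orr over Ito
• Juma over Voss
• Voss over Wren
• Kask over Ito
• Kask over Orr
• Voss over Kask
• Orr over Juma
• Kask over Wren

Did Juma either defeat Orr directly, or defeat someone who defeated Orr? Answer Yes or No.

Juma did not beat Orr directly.
Juma beat Voss. Of those, Voss beat Orr.

Yes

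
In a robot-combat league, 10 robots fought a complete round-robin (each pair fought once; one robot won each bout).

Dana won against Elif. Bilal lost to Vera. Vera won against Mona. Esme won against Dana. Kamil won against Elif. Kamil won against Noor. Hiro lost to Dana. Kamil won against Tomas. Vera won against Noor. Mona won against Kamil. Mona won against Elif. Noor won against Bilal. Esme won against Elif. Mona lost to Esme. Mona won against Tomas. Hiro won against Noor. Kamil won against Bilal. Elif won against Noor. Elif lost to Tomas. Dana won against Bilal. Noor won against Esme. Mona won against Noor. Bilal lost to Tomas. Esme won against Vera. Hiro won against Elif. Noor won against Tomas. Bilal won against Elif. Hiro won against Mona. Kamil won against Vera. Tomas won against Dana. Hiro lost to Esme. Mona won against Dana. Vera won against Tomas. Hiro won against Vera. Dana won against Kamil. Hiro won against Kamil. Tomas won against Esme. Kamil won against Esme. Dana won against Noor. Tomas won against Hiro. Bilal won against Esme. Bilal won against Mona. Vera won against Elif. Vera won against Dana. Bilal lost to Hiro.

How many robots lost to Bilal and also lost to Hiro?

2

Bilal beat: Esme, Elif, Mona.
Hiro beat: Elif, Bilal, Vera, Noor, Mona, Kamil.
Both beat: Elif, Mona — 2.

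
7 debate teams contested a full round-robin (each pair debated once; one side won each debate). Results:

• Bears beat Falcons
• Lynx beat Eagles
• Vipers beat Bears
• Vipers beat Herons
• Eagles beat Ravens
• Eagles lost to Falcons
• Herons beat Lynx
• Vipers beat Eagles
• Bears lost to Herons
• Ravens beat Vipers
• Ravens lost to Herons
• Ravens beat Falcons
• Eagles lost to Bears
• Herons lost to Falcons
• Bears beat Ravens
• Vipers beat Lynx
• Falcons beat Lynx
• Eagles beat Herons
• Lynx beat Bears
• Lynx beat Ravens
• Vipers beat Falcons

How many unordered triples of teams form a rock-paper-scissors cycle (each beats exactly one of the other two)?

11

Win totals: Bears 3, Vipers 5, Falcons 3, Ravens 2, Eagles 2, Lynx 3, Herons 3.
A team with w wins dominates both others in C(w,2) triples; summing gives 3 + 10 + 3 + 1 + 1 + 3 + 3 = 24 transitive triples.
Total triples C(7,3) = 35, so cyclic triples = 35 − 24 = 11.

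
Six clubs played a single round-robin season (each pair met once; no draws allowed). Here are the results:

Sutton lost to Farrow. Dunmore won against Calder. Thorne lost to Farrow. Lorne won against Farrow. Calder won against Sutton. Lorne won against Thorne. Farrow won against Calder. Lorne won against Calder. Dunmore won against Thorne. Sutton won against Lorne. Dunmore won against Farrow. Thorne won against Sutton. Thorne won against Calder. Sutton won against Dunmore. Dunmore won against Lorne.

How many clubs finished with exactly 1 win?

Win totals: Sutton 2, Farrow 3, Lorne 3, Thorne 2, Dunmore 4, Calder 1.
Exactly 1: Calder — 1 club.

1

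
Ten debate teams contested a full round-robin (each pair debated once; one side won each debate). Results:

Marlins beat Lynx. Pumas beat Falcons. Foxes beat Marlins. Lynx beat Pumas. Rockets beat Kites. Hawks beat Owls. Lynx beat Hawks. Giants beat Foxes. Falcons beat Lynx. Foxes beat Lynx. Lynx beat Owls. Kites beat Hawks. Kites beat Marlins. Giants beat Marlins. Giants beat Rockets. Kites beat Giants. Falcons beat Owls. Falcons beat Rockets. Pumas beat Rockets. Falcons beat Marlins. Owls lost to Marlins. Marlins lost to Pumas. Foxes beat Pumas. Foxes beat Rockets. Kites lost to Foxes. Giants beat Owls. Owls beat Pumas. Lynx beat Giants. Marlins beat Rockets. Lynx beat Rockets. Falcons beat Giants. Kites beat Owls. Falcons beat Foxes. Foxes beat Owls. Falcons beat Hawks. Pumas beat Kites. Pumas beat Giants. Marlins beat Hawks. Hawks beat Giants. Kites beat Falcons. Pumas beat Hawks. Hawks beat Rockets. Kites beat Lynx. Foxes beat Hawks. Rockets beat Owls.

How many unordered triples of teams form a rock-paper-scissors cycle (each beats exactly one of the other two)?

Win totals: Marlins 4, Owls 1, Pumas 6, Falcons 7, Rockets 2, Hawks 3, Giants 4, Kites 6, Foxes 7, Lynx 5.
A team with w wins dominates both others in C(w,2) triples; summing gives 6 + 0 + 15 + 21 + 1 + 3 + 6 + 15 + 21 + 10 = 98 transitive triples.
Total triples C(10,3) = 120, so cyclic triples = 120 − 98 = 22.

22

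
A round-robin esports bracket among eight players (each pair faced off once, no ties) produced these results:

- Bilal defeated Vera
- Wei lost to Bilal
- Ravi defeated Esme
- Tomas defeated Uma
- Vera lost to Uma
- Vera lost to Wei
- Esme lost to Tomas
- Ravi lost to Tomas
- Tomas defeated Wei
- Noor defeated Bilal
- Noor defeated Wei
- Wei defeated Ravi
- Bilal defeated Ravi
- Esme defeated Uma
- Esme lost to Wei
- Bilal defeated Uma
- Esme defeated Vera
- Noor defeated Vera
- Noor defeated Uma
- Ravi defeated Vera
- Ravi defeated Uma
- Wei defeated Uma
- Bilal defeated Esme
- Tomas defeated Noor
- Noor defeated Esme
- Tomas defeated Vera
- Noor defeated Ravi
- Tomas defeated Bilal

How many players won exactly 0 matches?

1

Win totals: Noor 6, Esme 2, Vera 0, Tomas 7, Ravi 3, Bilal 5, Uma 1, Wei 4.
Exactly 0: Vera — 1 player.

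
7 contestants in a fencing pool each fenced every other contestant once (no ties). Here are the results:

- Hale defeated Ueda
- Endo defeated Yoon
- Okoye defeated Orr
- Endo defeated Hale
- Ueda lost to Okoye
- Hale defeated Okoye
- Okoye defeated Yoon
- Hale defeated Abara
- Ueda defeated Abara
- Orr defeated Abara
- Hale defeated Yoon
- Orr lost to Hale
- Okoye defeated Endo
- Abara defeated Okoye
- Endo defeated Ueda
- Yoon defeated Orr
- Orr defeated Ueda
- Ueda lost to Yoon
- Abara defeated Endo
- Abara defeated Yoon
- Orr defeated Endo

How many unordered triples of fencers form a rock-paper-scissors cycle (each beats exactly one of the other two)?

9

Win totals: Endo 3, Ueda 1, Hale 5, Okoye 4, Abara 3, Yoon 2, Orr 3.
A fencer with w wins dominates both others in C(w,2) triples; summing gives 3 + 0 + 10 + 6 + 3 + 1 + 3 = 26 transitive triples.
Total triples C(7,3) = 35, so cyclic triples = 35 − 26 = 9.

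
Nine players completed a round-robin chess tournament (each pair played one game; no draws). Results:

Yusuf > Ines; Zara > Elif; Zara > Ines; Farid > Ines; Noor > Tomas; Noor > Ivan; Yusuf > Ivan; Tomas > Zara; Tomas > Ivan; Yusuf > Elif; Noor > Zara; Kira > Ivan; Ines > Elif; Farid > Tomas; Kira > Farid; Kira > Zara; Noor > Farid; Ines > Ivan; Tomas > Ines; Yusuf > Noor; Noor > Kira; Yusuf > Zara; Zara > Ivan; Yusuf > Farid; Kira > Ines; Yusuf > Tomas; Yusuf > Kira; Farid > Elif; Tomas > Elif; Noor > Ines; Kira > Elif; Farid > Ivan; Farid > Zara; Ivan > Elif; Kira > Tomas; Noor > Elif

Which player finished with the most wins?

Win totals: Noor 7, Farid 5, Tomas 4, Zara 3, Elif 0, Kira 6, Ivan 1, Yusuf 8, Ines 2.
Yusuf leads with 8 wins (next highest: 7).

Yusuf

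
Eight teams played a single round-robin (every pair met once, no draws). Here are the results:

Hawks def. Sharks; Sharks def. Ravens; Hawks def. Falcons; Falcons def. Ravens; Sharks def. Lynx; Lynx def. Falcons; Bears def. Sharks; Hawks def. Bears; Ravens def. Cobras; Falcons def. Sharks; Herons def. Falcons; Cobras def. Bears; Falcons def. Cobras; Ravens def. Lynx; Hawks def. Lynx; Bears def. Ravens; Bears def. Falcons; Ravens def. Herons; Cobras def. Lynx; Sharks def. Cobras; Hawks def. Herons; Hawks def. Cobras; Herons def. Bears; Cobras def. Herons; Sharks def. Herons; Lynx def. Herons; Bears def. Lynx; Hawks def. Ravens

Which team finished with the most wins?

Win totals: Cobras 3, Falcons 3, Herons 2, Bears 4, Sharks 4, Ravens 3, Lynx 2, Hawks 7.
Hawks leads with 7 wins (next highest: 4).

Hawks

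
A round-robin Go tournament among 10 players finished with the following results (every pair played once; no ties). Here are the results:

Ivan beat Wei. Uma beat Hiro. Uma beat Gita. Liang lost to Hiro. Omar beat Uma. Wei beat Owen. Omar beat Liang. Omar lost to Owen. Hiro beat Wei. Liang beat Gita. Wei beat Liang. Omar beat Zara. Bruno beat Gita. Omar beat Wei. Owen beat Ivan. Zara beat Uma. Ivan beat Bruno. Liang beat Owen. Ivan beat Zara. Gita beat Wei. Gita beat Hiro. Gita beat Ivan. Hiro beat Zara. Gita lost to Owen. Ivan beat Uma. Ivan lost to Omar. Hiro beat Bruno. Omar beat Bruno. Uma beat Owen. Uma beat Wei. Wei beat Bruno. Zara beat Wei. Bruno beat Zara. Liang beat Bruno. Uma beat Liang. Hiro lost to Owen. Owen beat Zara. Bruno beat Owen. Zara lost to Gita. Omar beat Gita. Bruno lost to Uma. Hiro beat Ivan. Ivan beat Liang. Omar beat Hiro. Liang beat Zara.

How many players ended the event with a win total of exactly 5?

Win totals: Owen 5, Bruno 3, Ivan 5, Wei 3, Gita 4, Liang 4, Hiro 5, Zara 2, Uma 6, Omar 8.
Exactly 5: Owen, Ivan, Hiro — 3 players.

3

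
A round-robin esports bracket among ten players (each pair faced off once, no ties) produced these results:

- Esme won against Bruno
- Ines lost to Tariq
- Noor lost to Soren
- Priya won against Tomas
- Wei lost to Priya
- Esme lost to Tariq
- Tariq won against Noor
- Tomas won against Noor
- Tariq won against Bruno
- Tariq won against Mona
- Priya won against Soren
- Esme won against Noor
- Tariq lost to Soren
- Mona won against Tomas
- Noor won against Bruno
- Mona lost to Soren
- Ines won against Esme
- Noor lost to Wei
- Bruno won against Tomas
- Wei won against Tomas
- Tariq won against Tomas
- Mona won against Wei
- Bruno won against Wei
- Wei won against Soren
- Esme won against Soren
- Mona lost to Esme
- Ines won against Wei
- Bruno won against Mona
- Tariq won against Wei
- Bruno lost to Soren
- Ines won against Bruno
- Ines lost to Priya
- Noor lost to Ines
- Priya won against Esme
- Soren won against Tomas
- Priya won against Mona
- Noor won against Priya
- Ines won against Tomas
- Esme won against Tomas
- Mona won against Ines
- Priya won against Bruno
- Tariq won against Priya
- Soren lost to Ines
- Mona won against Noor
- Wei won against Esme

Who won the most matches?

Tariq

Win totals: Wei 4, Noor 2, Esme 5, Bruno 3, Priya 7, Ines 6, Tariq 8, Mona 4, Tomas 1, Soren 5.
Tariq leads with 8 wins (next highest: 7).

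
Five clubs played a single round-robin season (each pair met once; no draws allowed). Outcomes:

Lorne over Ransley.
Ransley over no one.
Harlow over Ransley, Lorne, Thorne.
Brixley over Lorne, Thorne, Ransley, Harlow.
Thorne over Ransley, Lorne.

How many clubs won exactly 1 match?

1

Win totals: Harlow 3, Brixley 4, Ransley 0, Thorne 2, Lorne 1.
Exactly 1: Lorne — 1 club.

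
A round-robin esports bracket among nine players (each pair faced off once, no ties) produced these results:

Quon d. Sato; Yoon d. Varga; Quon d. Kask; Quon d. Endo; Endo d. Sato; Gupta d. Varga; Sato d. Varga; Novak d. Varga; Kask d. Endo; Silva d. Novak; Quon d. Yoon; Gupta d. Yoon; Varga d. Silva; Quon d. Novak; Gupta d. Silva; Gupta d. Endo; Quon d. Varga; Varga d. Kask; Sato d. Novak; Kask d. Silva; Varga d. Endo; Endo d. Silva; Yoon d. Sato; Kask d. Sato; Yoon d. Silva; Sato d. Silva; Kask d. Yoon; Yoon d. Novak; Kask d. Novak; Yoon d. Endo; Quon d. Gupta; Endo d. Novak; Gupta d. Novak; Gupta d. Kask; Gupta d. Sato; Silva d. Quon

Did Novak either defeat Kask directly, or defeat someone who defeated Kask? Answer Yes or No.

Novak did not beat Kask directly.
Novak beat Varga. Of those, Varga beat Kask.

Yes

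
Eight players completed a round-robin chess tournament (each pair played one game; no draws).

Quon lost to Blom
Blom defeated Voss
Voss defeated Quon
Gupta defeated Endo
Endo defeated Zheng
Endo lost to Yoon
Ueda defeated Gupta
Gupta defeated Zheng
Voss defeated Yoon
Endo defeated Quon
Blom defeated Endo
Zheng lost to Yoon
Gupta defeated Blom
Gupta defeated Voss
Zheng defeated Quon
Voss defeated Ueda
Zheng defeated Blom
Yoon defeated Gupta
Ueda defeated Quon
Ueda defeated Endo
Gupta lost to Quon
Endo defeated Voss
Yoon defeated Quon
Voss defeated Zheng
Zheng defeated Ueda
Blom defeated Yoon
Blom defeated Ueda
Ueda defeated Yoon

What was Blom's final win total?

Blom's results: beat Quon, Yoon, Voss, Endo, Ueda; lost to Zheng, Gupta.
That is 5 wins.

5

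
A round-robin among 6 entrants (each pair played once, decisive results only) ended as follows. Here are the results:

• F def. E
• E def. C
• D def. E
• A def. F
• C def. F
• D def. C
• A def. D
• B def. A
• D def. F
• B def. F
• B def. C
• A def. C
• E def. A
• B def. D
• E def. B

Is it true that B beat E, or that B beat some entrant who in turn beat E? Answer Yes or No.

Yes

B did not beat E directly.
B beat A, C, D, F. Of those, D beat E.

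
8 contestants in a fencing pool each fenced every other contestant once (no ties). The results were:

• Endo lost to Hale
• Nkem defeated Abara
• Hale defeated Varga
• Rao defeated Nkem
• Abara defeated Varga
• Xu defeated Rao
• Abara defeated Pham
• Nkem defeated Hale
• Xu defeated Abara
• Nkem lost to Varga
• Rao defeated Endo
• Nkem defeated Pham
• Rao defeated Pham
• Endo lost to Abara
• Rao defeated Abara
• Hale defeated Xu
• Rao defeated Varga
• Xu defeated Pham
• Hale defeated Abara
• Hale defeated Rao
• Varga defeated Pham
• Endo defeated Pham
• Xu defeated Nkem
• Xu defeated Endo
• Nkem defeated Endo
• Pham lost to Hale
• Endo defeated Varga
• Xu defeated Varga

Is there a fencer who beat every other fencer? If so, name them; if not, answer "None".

Highest win total is Xu with 6 (out of 7 possible).
Xu lost to Hale, so no fencer went undefeated.

None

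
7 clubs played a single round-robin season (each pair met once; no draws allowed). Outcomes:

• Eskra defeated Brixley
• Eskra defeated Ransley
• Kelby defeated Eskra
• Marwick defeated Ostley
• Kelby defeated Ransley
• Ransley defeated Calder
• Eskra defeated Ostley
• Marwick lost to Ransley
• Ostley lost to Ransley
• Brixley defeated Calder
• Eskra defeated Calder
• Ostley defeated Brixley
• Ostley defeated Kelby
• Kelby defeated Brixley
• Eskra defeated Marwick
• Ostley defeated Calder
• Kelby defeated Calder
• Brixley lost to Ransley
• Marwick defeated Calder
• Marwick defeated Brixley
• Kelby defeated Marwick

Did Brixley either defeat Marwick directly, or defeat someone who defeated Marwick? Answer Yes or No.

No

Brixley did not beat Marwick directly.
Brixley beat Calder, but each of them lost to Marwick. No two-step path.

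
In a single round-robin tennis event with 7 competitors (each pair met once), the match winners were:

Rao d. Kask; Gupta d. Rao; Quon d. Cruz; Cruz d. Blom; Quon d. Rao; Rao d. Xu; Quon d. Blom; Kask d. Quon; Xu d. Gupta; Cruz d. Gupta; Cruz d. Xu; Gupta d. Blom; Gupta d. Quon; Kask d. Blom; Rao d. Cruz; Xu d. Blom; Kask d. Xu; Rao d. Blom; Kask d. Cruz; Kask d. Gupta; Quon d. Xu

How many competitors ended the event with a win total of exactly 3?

2

Win totals: Gupta 3, Cruz 3, Quon 4, Blom 0, Rao 4, Xu 2, Kask 5.
Exactly 3: Gupta, Cruz — 2 competitors.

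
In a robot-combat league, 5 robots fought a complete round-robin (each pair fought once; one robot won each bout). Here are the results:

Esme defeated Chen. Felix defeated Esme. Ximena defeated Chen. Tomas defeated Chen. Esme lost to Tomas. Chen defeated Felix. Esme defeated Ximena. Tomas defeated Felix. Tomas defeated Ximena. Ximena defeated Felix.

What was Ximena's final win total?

2

Ximena's results: beat Felix, Chen; lost to Tomas, Esme.
That is 2 wins.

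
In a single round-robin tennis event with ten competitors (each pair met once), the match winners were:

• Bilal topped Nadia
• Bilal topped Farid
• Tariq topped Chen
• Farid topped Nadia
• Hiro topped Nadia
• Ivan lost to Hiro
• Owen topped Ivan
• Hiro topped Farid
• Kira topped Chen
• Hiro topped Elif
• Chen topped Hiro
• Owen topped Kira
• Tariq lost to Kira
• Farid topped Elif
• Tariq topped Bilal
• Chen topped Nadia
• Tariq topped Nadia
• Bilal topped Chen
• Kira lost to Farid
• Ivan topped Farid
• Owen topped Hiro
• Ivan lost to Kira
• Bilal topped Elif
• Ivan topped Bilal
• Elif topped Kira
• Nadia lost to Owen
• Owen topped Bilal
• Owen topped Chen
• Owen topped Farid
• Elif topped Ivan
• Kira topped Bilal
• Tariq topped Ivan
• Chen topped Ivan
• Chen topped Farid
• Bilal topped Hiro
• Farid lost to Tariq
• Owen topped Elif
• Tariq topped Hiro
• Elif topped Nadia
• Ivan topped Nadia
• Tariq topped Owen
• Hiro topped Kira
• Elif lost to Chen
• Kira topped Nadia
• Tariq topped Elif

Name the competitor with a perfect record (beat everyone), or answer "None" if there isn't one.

None

Highest win total is Tariq with 8 (out of 9 possible).
Tariq lost to Kira, so no competitor went undefeated.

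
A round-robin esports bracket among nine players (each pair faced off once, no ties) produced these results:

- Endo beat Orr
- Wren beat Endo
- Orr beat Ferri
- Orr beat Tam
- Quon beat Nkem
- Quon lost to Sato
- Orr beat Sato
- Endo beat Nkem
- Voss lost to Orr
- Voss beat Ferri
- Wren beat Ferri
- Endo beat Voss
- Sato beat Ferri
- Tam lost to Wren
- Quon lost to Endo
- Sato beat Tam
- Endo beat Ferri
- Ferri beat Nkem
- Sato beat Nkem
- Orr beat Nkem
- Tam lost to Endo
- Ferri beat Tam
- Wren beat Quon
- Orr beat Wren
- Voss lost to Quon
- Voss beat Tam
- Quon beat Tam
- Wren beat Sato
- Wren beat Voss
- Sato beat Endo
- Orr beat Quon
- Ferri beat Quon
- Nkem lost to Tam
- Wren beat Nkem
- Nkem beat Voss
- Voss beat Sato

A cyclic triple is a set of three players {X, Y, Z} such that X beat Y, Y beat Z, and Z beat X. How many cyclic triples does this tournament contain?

Win totals: Nkem 1, Orr 7, Tam 1, Quon 3, Endo 6, Voss 3, Sato 5, Wren 7, Ferri 3.
A player with w wins dominates both others in C(w,2) triples; summing gives 0 + 21 + 0 + 3 + 15 + 3 + 10 + 21 + 3 = 76 transitive triples.
Total triples C(9,3) = 84, so cyclic triples = 84 − 76 = 8.

8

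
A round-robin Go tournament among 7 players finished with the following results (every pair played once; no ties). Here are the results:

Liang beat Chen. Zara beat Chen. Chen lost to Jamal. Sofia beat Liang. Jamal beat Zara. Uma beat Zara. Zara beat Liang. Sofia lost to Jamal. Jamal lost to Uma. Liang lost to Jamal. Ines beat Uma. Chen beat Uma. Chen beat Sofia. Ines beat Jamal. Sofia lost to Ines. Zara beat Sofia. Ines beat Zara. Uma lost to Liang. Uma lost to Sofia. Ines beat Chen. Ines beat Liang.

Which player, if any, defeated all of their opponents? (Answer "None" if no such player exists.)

Ines

Ines has 6 wins out of 6 opponents — a perfect record.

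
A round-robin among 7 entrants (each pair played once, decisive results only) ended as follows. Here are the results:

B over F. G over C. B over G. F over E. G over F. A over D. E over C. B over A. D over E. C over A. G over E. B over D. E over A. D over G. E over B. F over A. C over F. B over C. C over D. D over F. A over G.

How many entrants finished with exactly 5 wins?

1

Win totals: A 2, B 5, C 3, D 3, E 3, F 2, G 3.
Exactly 5: B — 1 entrant.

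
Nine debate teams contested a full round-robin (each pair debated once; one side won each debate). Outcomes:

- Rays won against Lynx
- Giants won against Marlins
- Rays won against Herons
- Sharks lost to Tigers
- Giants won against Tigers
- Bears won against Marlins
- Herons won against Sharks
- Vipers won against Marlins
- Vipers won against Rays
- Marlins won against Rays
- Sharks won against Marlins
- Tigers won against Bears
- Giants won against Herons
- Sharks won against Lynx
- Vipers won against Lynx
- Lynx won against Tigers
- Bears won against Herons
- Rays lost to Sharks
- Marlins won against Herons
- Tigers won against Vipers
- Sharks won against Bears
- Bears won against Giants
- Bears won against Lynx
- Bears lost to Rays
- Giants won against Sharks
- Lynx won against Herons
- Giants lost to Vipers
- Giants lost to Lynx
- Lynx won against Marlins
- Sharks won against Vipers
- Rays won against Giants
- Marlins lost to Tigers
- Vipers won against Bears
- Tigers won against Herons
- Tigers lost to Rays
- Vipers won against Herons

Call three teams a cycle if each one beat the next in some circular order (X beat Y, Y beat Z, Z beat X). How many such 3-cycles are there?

Win totals: Lynx 4, Marlins 2, Vipers 6, Rays 5, Giants 4, Herons 1, Sharks 5, Tigers 5, Bears 4.
A team with w wins dominates both others in C(w,2) triples; summing gives 6 + 1 + 15 + 10 + 6 + 0 + 10 + 10 + 6 = 64 transitive triples.
Total triples C(9,3) = 84, so cyclic triples = 84 − 64 = 20.

20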